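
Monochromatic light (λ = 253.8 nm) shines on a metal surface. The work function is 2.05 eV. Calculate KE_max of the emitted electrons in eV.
2.8351 eV

Using Einstein's photoelectric equation: KE_max = hf - φ = hc/λ - φ

First, calculate the photon energy:
E_photon = hc/λ = (6.626×10⁻³⁴ J·s)(3×10⁸ m/s) / (253.8×10⁻⁹ m)
E_photon = 4.8851 eV

Then, the maximum kinetic energy:
KE_max = E_photon - φ = 4.8851 eV - 2.05 eV = 2.8351 eV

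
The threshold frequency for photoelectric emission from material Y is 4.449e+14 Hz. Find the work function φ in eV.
1.84 eV

At the threshold frequency, photon energy equals work function:
φ = hf₀

Calculating:
φ = (6.626×10⁻³⁴ J·s)(4.449e+14 Hz)
φ = 1.84 eV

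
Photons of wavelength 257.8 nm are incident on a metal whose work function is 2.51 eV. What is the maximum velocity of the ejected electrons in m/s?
8.9934e+05 m/s

First, find the maximum kinetic energy:
E_photon = hc/λ = 4.8093 eV
KE_max = E_photon - φ = 4.8093 - 2.51 = 2.2993 eV

Convert to Joules: KE_max = 2.2993 × 1.602×10⁻¹⁹ J = 3.6839e-19 J

Then use KE = ½mv² to find velocity:
v = √(2·KE/m) = √(2 × 3.6839e-19 J / 9.109e-31 kg)
v = 8.9934e+05 m/s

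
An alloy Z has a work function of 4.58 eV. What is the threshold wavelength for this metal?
270.71 nm

The threshold wavelength is when the photon energy equals the work function:
hc/λ₀ = φ

Solving for λ₀:
λ₀ = hc/φ = (6.626×10⁻³⁴ J·s)(3×10⁸ m/s) / (4.58 eV × 1.602×10⁻¹⁹ J/eV)
λ₀ = 270.71 nm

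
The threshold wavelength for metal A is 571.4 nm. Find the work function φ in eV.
2.17 eV

At the threshold wavelength, photon energy equals work function:
φ = hc/λ₀

Calculating:
φ = (6.626×10⁻³⁴ J·s)(3×10⁸ m/s) / (571.4×10⁻⁹ m)
φ = 2.17 eV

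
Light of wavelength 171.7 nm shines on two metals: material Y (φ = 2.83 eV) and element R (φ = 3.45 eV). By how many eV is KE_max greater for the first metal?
0.6200 eV

Using KE_max = hc/λ - φ for each metal:

Photon energy: E = hc/λ = 7.2210 eV

For material Y (φ₁ = 2.83 eV):
KE₁ = E - φ₁ = 7.2210 - 2.83 = 4.3910 eV

For element R (φ₂ = 3.45 eV):
KE₂ = E - φ₂ = 7.2210 - 3.45 = 3.7710 eV

Difference:
ΔKE = KE₁ - KE₂ = 4.3910 - 3.7710 = 0.6200 eV

Note: The difference equals the difference in work functions: 3.45 - 2.83 = 0.62 eV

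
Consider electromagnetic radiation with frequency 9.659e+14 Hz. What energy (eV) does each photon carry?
3.9946 eV

Using E = hf:

E = hf = (6.626×10⁻³⁴ J·s)(9.659e+14 Hz)
E = 3.9946 eV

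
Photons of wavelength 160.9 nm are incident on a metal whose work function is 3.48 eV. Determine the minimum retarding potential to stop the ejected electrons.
4.2257 V

The stopping potential V_s satisfies: eV_s = KE_max

First, find KE_max using Einstein's equation:
E_photon = hc/λ = 7.7057 eV
KE_max = E_photon - φ = 7.7057 - 3.48 = 4.2257 eV

Since eV_s = KE_max:
V_s = KE_max/e = 4.2257 V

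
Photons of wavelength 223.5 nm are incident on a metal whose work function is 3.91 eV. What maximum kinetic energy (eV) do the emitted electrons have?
1.6374 eV

Using Einstein's photoelectric equation: KE_max = hf - φ = hc/λ - φ

First, calculate the photon energy:
E_photon = hc/λ = (6.626×10⁻³⁴ J·s)(3×10⁸ m/s) / (223.5×10⁻⁹ m)
E_photon = 5.5474 eV

Then, the maximum kinetic energy:
KE_max = E_photon - φ = 5.5474 eV - 3.91 eV = 1.6374 eV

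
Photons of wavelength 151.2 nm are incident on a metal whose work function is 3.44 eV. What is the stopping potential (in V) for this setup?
4.7600 V

The stopping potential V_s satisfies: eV_s = KE_max

First, find KE_max using Einstein's equation:
E_photon = hc/λ = 8.2000 eV
KE_max = E_photon - φ = 8.2000 - 3.44 = 4.7600 eV

Since eV_s = KE_max:
V_s = KE_max/e = 4.7600 V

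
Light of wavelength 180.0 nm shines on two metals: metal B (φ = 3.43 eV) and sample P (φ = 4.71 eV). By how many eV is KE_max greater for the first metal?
1.2800 eV

Using KE_max = hc/λ - φ for each metal:

Photon energy: E = hc/λ = 6.8880 eV

For metal B (φ₁ = 3.43 eV):
KE₁ = E - φ₁ = 6.8880 - 3.43 = 3.4580 eV

For sample P (φ₂ = 4.71 eV):
KE₂ = E - φ₂ = 6.8880 - 4.71 = 2.1780 eV

Difference:
ΔKE = KE₁ - KE₂ = 3.4580 - 2.1780 = 1.2800 eV

Note: The difference equals the difference in work functions: 4.71 - 3.43 = 1.28 eV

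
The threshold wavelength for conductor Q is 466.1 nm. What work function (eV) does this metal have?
2.66 eV

At the threshold wavelength, photon energy equals work function:
φ = hc/λ₀

Calculating:
φ = (6.626×10⁻³⁴ J·s)(3×10⁸ m/s) / (466.1×10⁻⁹ m)
φ = 2.66 eV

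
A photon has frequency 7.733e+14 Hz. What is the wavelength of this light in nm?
387.68 nm

Using the wave equation: c = fλ

Solving for wavelength:
λ = c/f = (3×10⁸ m/s) / (7.733e+14 Hz)
λ = 387.68 nm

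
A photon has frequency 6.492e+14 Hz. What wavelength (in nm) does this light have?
461.79 nm

Using the wave equation: c = fλ

Solving for wavelength:
λ = c/f = (3×10⁸ m/s) / (6.492e+14 Hz)
λ = 461.79 nm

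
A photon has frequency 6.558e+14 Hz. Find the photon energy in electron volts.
2.7122 eV

Using E = hf:

E = hf = (6.626×10⁻³⁴ J·s)(6.558e+14 Hz)
E = 2.7122 eV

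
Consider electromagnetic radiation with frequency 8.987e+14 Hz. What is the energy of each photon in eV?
3.7167 eV

Using E = hf:

E = hf = (6.626×10⁻³⁴ J·s)(8.987e+14 Hz)
E = 3.7167 eV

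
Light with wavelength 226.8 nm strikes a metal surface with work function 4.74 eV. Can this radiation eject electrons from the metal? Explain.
Yes

For photoemission, the photon energy must exceed the work function.

Photon energy: E = hc/λ = 5.4667 eV
Work function: φ = 4.74 eV

Since E_photon (5.4667 eV) > φ (4.74 eV), photoemission WILL occur.
The threshold wavelength is λ₀ = hc/φ = 261.6 nm.
Since 226.8 nm < 261.6 nm, the light has sufficient energy.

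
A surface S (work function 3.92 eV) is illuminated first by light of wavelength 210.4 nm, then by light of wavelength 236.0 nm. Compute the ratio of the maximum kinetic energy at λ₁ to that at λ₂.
1.4793

Using Einstein's equation: KE_max = hc/λ - φ

For λ₁ = 210.4 nm:
E₁ = hc/λ₁ = 5.8928 eV
KE₁ = E₁ - φ = 5.8928 - 3.92 = 1.9728 eV

For λ₂ = 236.0 nm:
E₂ = hc/λ₂ = 5.2536 eV
KE₂ = E₂ - φ = 5.2536 - 3.92 = 1.3336 eV

Ratio: KE₁/KE₂ = 1.9728/1.3336 = 1.4793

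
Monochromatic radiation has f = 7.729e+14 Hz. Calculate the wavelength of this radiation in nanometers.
387.88 nm

Using the wave equation: c = fλ

Solving for wavelength:
λ = c/f = (3×10⁸ m/s) / (7.729e+14 Hz)
λ = 387.88 nm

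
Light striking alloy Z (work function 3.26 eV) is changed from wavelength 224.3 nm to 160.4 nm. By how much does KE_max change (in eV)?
2.2021 eV

Using Einstein's equation: KE_max = hc/λ - φ

For λ₁ = 224.3 nm:
KE₁ = hc/λ₁ - φ = 5.5276 - 3.26 = 2.2676 eV

For λ₂ = 160.4 nm:
KE₂ = hc/λ₂ - φ = 7.7297 - 3.26 = 4.4697 eV

Change in KE:
ΔKE = KE₂ - KE₁ = 4.4697 - 2.2676 = 2.2021 eV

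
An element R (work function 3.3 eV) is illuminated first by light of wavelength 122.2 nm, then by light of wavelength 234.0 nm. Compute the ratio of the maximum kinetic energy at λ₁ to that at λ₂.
3.4256

Using Einstein's equation: KE_max = hc/λ - φ

For λ₁ = 122.2 nm:
E₁ = hc/λ₁ = 10.1460 eV
KE₁ = E₁ - φ = 10.1460 - 3.3 = 6.8460 eV

For λ₂ = 234.0 nm:
E₂ = hc/λ₂ = 5.2985 eV
KE₂ = E₂ - φ = 5.2985 - 3.3 = 1.9985 eV

Ratio: KE₁/KE₂ = 6.8460/1.9985 = 3.4256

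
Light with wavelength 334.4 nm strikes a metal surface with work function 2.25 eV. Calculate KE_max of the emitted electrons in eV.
1.4577 eV

Using Einstein's photoelectric equation: KE_max = hf - φ = hc/λ - φ

First, calculate the photon energy:
E_photon = hc/λ = (6.626×10⁻³⁴ J·s)(3×10⁸ m/s) / (334.4×10⁻⁹ m)
E_photon = 3.7077 eV

Then, the maximum kinetic energy:
KE_max = E_photon - φ = 3.7077 eV - 2.25 eV = 1.4577 eV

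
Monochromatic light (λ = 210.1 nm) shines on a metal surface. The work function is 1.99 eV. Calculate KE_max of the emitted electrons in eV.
3.9112 eV

Using Einstein's photoelectric equation: KE_max = hf - φ = hc/λ - φ

First, calculate the photon energy:
E_photon = hc/λ = (6.626×10⁻³⁴ J·s)(3×10⁸ m/s) / (210.1×10⁻⁹ m)
E_photon = 5.9012 eV

Then, the maximum kinetic energy:
KE_max = E_photon - φ = 5.9012 eV - 1.99 eV = 3.9112 eV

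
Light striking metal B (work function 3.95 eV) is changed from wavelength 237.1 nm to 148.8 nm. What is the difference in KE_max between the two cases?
3.1031 eV

Using Einstein's equation: KE_max = hc/λ - φ

For λ₁ = 237.1 nm:
KE₁ = hc/λ₁ - φ = 5.2292 - 3.95 = 1.2792 eV

For λ₂ = 148.8 nm:
KE₂ = hc/λ₂ - φ = 8.3323 - 3.95 = 4.3823 eV

Change in KE:
ΔKE = KE₂ - KE₁ = 4.3823 - 1.2792 = 3.1031 eV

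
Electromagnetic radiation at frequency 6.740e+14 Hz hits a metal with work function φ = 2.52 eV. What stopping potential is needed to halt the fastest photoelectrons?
0.2674 V

The stopping potential V_s satisfies: eV_s = KE_max

First, find KE_max using Einstein's equation:
E_photon = hf = (6.626×10⁻³⁴ J·s)(6.740e+14 Hz) = 2.7874 eV
KE_max = E_photon - φ = 2.7874 - 2.52 = 0.2674 eV

Since eV_s = KE_max:
V_s = KE_max/e = 0.2674 V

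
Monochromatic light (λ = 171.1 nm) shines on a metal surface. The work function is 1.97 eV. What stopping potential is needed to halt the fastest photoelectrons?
5.2763 V

The stopping potential V_s satisfies: eV_s = KE_max

First, find KE_max using Einstein's equation:
E_photon = hc/λ = 7.2463 eV
KE_max = E_photon - φ = 7.2463 - 1.97 = 5.2763 eV

Since eV_s = KE_max:
V_s = KE_max/e = 5.2763 V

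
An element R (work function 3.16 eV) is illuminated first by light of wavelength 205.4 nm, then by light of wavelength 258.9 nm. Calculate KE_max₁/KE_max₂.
1.7658

Using Einstein's equation: KE_max = hc/λ - φ

For λ₁ = 205.4 nm:
E₁ = hc/λ₁ = 6.0362 eV
KE₁ = E₁ - φ = 6.0362 - 3.16 = 2.8762 eV

For λ₂ = 258.9 nm:
E₂ = hc/λ₂ = 4.7889 eV
KE₂ = E₂ - φ = 4.7889 - 3.16 = 1.6289 eV

Ratio: KE₁/KE₂ = 2.8762/1.6289 = 1.7658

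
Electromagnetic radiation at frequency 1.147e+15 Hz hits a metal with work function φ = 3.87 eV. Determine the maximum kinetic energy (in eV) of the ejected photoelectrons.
0.8736 eV

Using Einstein's photoelectric equation: KE_max = hf - φ

First, calculate the photon energy:
E_photon = hf = (6.626×10⁻³⁴ J·s)(1.147e+15 Hz)
E_photon = 4.7436 eV

Then, the maximum kinetic energy:
KE_max = E_photon - φ = 4.7436 eV - 3.87 eV = 0.8736 eV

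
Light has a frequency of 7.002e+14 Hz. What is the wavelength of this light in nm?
428.15 nm

Using the wave equation: c = fλ

Solving for wavelength:
λ = c/f = (3×10⁸ m/s) / (7.002e+14 Hz)
λ = 428.15 nm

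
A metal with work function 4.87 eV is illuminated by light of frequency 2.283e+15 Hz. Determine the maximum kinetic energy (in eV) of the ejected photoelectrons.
4.5717 eV

Using Einstein's photoelectric equation: KE_max = hf - φ

First, calculate the photon energy:
E_photon = hf = (6.626×10⁻³⁴ J·s)(2.283e+15 Hz)
E_photon = 9.4417 eV

Then, the maximum kinetic energy:
KE_max = E_photon - φ = 9.4417 eV - 4.87 eV = 4.5717 eV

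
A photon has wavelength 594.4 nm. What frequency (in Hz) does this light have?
5.0436e+14 Hz

Using the wave equation: c = fλ

Solving for frequency:
f = c/λ = (3×10⁸ m/s) / (594.4×10⁻⁹ m)
f = 5.0436e+14 Hz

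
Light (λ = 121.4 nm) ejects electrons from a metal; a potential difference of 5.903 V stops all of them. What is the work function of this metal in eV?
4.31 eV

The stopping potential gives the maximum kinetic energy: KE_max = eV_s = 5.903 eV

From Einstein's photoelectric equation: KE_max = hc/λ - φ
Rearranging: φ = hc/λ - KE_max

Calculate photon energy:
E_photon = hc/λ = (6.626×10⁻³⁴ J·s)(3×10⁸ m/s) / (121.4×10⁻⁹ m) = 10.2129 eV

Therefore:
φ = 10.2129 - 5.903 = 4.31 eV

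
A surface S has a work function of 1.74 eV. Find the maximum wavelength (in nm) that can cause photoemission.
712.55 nm

The threshold wavelength is when the photon energy equals the work function:
hc/λ₀ = φ

Solving for λ₀:
λ₀ = hc/φ = (6.626×10⁻³⁴ J·s)(3×10⁸ m/s) / (1.74 eV × 1.602×10⁻¹⁹ J/eV)
λ₀ = 712.55 nm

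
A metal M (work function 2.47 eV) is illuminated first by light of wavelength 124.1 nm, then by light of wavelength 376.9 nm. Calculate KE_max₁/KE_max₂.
9.1763

Using Einstein's equation: KE_max = hc/λ - φ

For λ₁ = 124.1 nm:
E₁ = hc/λ₁ = 9.9907 eV
KE₁ = E₁ - φ = 9.9907 - 2.47 = 7.5207 eV

For λ₂ = 376.9 nm:
E₂ = hc/λ₂ = 3.2896 eV
KE₂ = E₂ - φ = 3.2896 - 2.47 = 0.8196 eV

Ratio: KE₁/KE₂ = 7.5207/0.8196 = 9.1763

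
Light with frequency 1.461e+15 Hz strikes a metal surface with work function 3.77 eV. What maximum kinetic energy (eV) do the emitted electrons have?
2.2722 eV

Using Einstein's photoelectric equation: KE_max = hf - φ

First, calculate the photon energy:
E_photon = hf = (6.626×10⁻³⁴ J·s)(1.461e+15 Hz)
E_photon = 6.0422 eV

Then, the maximum kinetic energy:
KE_max = E_photon - φ = 6.0422 eV - 3.77 eV = 2.2722 eV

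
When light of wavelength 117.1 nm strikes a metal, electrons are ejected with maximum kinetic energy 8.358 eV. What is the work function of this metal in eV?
2.23 eV

From Einstein's photoelectric equation: KE_max = hf - φ = hc/λ - φ

Rearranging for φ:
φ = hc/λ - KE_max

Calculate photon energy:
E_photon = hc/λ = 10.5879 eV

Therefore:
φ = 10.5879 - 8.358 = 2.23 eV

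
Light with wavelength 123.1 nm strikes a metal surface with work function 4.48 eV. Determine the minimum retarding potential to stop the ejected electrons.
5.5918 V

The stopping potential V_s satisfies: eV_s = KE_max

First, find KE_max using Einstein's equation:
E_photon = hc/λ = 10.0718 eV
KE_max = E_photon - φ = 10.0718 - 4.48 = 5.5918 eV

Since eV_s = KE_max:
V_s = KE_max/e = 5.5918 V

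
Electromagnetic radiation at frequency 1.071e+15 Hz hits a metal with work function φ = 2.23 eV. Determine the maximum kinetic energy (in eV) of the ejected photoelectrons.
2.1993 eV

Using Einstein's photoelectric equation: KE_max = hf - φ

First, calculate the photon energy:
E_photon = hf = (6.626×10⁻³⁴ J·s)(1.071e+15 Hz)
E_photon = 4.4293 eV

Then, the maximum kinetic energy:
KE_max = E_photon - φ = 4.4293 eV - 2.23 eV = 2.1993 eV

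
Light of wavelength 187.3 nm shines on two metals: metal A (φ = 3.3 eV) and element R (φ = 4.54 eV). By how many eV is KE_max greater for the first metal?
1.2400 eV

Using KE_max = hc/λ - φ for each metal:

Photon energy: E = hc/λ = 6.6196 eV

For metal A (φ₁ = 3.3 eV):
KE₁ = E - φ₁ = 6.6196 - 3.3 = 3.3196 eV

For element R (φ₂ = 4.54 eV):
KE₂ = E - φ₂ = 6.6196 - 4.54 = 2.0796 eV

Difference:
ΔKE = KE₁ - KE₂ = 3.3196 - 2.0796 = 1.2400 eV

Note: The difference equals the difference in work functions: 4.54 - 3.3 = 1.24 eV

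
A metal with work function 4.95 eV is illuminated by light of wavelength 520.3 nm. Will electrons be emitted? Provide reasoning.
No

For photoemission, the photon energy must exceed the work function.

Photon energy: E = hc/λ = 2.3829 eV
Work function: φ = 4.95 eV

Since E_photon (2.3829 eV) < φ (4.95 eV), photoemission will NOT occur.
The threshold wavelength is λ₀ = hc/φ = 250.5 nm.
Since 520.3 nm > 250.5 nm, the photons lack sufficient energy.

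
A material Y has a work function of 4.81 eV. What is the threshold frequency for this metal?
1.1631e+15 Hz

The threshold frequency is when the photon energy equals the work function:
hf₀ = φ

Solving for f₀:
f₀ = φ/h = (4.81 eV × 1.602×10⁻¹⁹ J/eV) / (6.626×10⁻³⁴ J·s)
f₀ = 1.1631e+15 Hz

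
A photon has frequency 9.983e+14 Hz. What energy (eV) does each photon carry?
4.1286 eV

Using E = hf:

E = hf = (6.626×10⁻³⁴ J·s)(9.983e+14 Hz)
E = 4.1286 eV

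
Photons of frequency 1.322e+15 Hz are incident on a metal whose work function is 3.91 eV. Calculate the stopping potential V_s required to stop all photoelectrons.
1.5574 V

The stopping potential V_s satisfies: eV_s = KE_max

First, find KE_max using Einstein's equation:
E_photon = hf = (6.626×10⁻³⁴ J·s)(1.322e+15 Hz) = 5.4674 eV
KE_max = E_photon - φ = 5.4674 - 3.91 = 1.5574 eV

Since eV_s = KE_max:
V_s = KE_max/e = 1.5574 V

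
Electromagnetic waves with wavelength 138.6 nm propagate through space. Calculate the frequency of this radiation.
2.1630e+15 Hz

Using the wave equation: c = fλ

Solving for frequency:
f = c/λ = (3×10⁸ m/s) / (138.6×10⁻⁹ m)
f = 2.1630e+15 Hz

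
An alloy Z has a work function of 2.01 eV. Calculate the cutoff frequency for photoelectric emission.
4.8602e+14 Hz

The threshold frequency is when the photon energy equals the work function:
hf₀ = φ

Solving for f₀:
f₀ = φ/h = (2.01 eV × 1.602×10⁻¹⁹ J/eV) / (6.626×10⁻³⁴ J·s)
f₀ = 4.8602e+14 Hz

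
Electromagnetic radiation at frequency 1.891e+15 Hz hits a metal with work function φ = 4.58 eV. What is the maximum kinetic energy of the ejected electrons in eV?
3.2405 eV

Using Einstein's photoelectric equation: KE_max = hf - φ

First, calculate the photon energy:
E_photon = hf = (6.626×10⁻³⁴ J·s)(1.891e+15 Hz)
E_photon = 7.8205 eV

Then, the maximum kinetic energy:
KE_max = E_photon - φ = 7.8205 eV - 4.58 eV = 3.2405 eV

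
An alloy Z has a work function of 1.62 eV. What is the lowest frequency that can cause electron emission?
3.9171e+14 Hz

The threshold frequency is when the photon energy equals the work function:
hf₀ = φ

Solving for f₀:
f₀ = φ/h = (1.62 eV × 1.602×10⁻¹⁹ J/eV) / (6.626×10⁻³⁴ J·s)
f₀ = 3.9171e+14 Hz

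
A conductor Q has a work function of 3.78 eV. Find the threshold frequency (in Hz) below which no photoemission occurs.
9.1400e+14 Hz

The threshold frequency is when the photon energy equals the work function:
hf₀ = φ

Solving for f₀:
f₀ = φ/h = (3.78 eV × 1.602×10⁻¹⁹ J/eV) / (6.626×10⁻³⁴ J·s)
f₀ = 9.1400e+14 Hz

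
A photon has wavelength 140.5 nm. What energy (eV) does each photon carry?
8.8245 eV

Using E = hf = hc/λ:

E = hc/λ = (6.626×10⁻³⁴ J·s)(3×10⁸ m/s) / (140.5×10⁻⁹ m)
E = 8.8245 eV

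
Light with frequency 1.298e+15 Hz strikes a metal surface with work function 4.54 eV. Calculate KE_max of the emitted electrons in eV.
0.8281 eV

Using Einstein's photoelectric equation: KE_max = hf - φ

First, calculate the photon energy:
E_photon = hf = (6.626×10⁻³⁴ J·s)(1.298e+15 Hz)
E_photon = 5.3681 eV

Then, the maximum kinetic energy:
KE_max = E_photon - φ = 5.3681 eV - 4.54 eV = 0.8281 eV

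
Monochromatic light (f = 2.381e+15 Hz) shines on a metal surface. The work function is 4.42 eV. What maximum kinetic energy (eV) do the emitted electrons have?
5.4270 eV

Using Einstein's photoelectric equation: KE_max = hf - φ

First, calculate the photon energy:
E_photon = hf = (6.626×10⁻³⁴ J·s)(2.381e+15 Hz)
E_photon = 9.8470 eV

Then, the maximum kinetic energy:
KE_max = E_photon - φ = 9.8470 eV - 4.42 eV = 5.4270 eV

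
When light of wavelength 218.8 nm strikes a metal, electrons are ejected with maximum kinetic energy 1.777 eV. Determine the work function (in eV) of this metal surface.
3.89 eV

From Einstein's photoelectric equation: KE_max = hf - φ = hc/λ - φ

Rearranging for φ:
φ = hc/λ - KE_max

Calculate photon energy:
E_photon = hc/λ = 5.6666 eV

Therefore:
φ = 5.6666 - 1.777 = 3.89 eV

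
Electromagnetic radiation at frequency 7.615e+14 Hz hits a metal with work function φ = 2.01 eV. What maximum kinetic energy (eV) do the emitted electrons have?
1.1393 eV

Using Einstein's photoelectric equation: KE_max = hf - φ

First, calculate the photon energy:
E_photon = hf = (6.626×10⁻³⁴ J·s)(7.615e+14 Hz)
E_photon = 3.1493 eV

Then, the maximum kinetic energy:
KE_max = E_photon - φ = 3.1493 eV - 2.01 eV = 1.1393 eV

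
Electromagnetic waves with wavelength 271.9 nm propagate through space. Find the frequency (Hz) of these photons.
1.1026e+15 Hz

Using the wave equation: c = fλ

Solving for frequency:
f = c/λ = (3×10⁸ m/s) / (271.9×10⁻⁹ m)
f = 1.1026e+15 Hz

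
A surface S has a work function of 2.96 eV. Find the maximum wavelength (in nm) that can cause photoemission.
418.87 nm

The threshold wavelength is when the photon energy equals the work function:
hc/λ₀ = φ

Solving for λ₀:
λ₀ = hc/φ = (6.626×10⁻³⁴ J·s)(3×10⁸ m/s) / (2.96 eV × 1.602×10⁻¹⁹ J/eV)
λ₀ = 418.87 nm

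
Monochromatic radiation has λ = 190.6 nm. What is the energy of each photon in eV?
6.5049 eV

Using E = hf = hc/λ:

E = hc/λ = (6.626×10⁻³⁴ J·s)(3×10⁸ m/s) / (190.6×10⁻⁹ m)
E = 6.5049 eV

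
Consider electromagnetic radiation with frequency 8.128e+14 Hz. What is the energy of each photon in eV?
3.3615 eV

Using E = hf:

E = hf = (6.626×10⁻³⁴ J·s)(8.128e+14 Hz)
E = 3.3615 eV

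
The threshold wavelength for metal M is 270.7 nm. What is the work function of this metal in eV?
4.58 eV

At the threshold wavelength, photon energy equals work function:
φ = hc/λ₀

Calculating:
φ = (6.626×10⁻³⁴ J·s)(3×10⁸ m/s) / (270.7×10⁻⁹ m)
φ = 4.58 eV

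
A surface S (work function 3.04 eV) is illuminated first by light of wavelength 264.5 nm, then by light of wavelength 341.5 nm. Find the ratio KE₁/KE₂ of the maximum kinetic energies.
2.7896

Using Einstein's equation: KE_max = hc/λ - φ

For λ₁ = 264.5 nm:
E₁ = hc/λ₁ = 4.6875 eV
KE₁ = E₁ - φ = 4.6875 - 3.04 = 1.6475 eV

For λ₂ = 341.5 nm:
E₂ = hc/λ₂ = 3.6306 eV
KE₂ = E₂ - φ = 3.6306 - 3.04 = 0.5906 eV

Ratio: KE₁/KE₂ = 1.6475/0.5906 = 2.7896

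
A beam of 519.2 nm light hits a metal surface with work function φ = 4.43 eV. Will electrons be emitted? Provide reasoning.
No

For photoemission, the photon energy must exceed the work function.

Photon energy: E = hc/λ = 2.3880 eV
Work function: φ = 4.43 eV

Since E_photon (2.3880 eV) < φ (4.43 eV), photoemission will NOT occur.
The threshold wavelength is λ₀ = hc/φ = 279.9 nm.
Since 519.2 nm > 279.9 nm, the photons lack sufficient energy.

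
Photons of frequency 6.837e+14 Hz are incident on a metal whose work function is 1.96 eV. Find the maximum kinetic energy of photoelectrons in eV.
0.8676 eV

Using Einstein's photoelectric equation: KE_max = hf - φ

First, calculate the photon energy:
E_photon = hf = (6.626×10⁻³⁴ J·s)(6.837e+14 Hz)
E_photon = 2.8276 eV

Then, the maximum kinetic energy:
KE_max = E_photon - φ = 2.8276 eV - 1.96 eV = 0.8676 eV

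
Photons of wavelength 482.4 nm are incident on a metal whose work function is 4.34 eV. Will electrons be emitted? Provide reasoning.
No

For photoemission, the photon energy must exceed the work function.

Photon energy: E = hc/λ = 2.5702 eV
Work function: φ = 4.34 eV

Since E_photon (2.5702 eV) < φ (4.34 eV), photoemission will NOT occur.
The threshold wavelength is λ₀ = hc/φ = 285.7 nm.
Since 482.4 nm > 285.7 nm, the photons lack sufficient energy.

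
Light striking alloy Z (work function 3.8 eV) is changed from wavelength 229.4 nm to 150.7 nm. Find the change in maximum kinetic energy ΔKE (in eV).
2.8225 eV

Using Einstein's equation: KE_max = hc/λ - φ

For λ₁ = 229.4 nm:
KE₁ = hc/λ₁ - φ = 5.4047 - 3.8 = 1.6047 eV

For λ₂ = 150.7 nm:
KE₂ = hc/λ₂ - φ = 8.2272 - 3.8 = 4.4272 eV

Change in KE:
ΔKE = KE₂ - KE₁ = 4.4272 - 1.6047 = 2.8225 eV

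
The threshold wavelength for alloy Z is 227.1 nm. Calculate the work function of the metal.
5.46 eV

At the threshold wavelength, photon energy equals work function:
φ = hc/λ₀

Calculating:
φ = (6.626×10⁻³⁴ J·s)(3×10⁸ m/s) / (227.1×10⁻⁹ m)
φ = 5.46 eV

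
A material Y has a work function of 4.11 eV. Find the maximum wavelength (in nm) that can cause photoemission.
301.66 nm

The threshold wavelength is when the photon energy equals the work function:
hc/λ₀ = φ

Solving for λ₀:
λ₀ = hc/φ = (6.626×10⁻³⁴ J·s)(3×10⁸ m/s) / (4.11 eV × 1.602×10⁻¹⁹ J/eV)
λ₀ = 301.66 nm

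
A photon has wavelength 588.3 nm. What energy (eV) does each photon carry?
2.1075 eV

Using E = hf = hc/λ:

E = hc/λ = (6.626×10⁻³⁴ J·s)(3×10⁸ m/s) / (588.3×10⁻⁹ m)
E = 2.1075 eV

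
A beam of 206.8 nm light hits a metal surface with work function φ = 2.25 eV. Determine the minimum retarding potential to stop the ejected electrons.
3.7454 V

The stopping potential V_s satisfies: eV_s = KE_max

First, find KE_max using Einstein's equation:
E_photon = hc/λ = 5.9954 eV
KE_max = E_photon - φ = 5.9954 - 2.25 = 3.7454 eV

Since eV_s = KE_max:
V_s = KE_max/e = 3.7454 V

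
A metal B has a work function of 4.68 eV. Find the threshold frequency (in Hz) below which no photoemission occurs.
1.1316e+15 Hz

The threshold frequency is when the photon energy equals the work function:
hf₀ = φ

Solving for f₀:
f₀ = φ/h = (4.68 eV × 1.602×10⁻¹⁹ J/eV) / (6.626×10⁻³⁴ J·s)
f₀ = 1.1316e+15 Hz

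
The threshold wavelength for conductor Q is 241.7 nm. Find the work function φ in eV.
5.13 eV

At the threshold wavelength, photon energy equals work function:
φ = hc/λ₀

Calculating:
φ = (6.626×10⁻³⁴ J·s)(3×10⁸ m/s) / (241.7×10⁻⁹ m)
φ = 5.13 eV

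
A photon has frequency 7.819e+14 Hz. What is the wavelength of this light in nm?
383.42 nm

Using the wave equation: c = fλ

Solving for wavelength:
λ = c/f = (3×10⁸ m/s) / (7.819e+14 Hz)
λ = 383.42 nm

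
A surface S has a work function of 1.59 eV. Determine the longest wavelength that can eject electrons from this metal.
779.77 nm

The threshold wavelength is when the photon energy equals the work function:
hc/λ₀ = φ

Solving for λ₀:
λ₀ = hc/φ = (6.626×10⁻³⁴ J·s)(3×10⁸ m/s) / (1.59 eV × 1.602×10⁻¹⁹ J/eV)
λ₀ = 779.77 nm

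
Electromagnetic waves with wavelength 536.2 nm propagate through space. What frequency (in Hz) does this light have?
5.5911e+14 Hz

Using the wave equation: c = fλ

Solving for frequency:
f = c/λ = (3×10⁸ m/s) / (536.2×10⁻⁹ m)
f = 5.5911e+14 Hz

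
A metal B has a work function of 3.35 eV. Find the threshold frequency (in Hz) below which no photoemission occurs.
8.1003e+14 Hz

The threshold frequency is when the photon energy equals the work function:
hf₀ = φ

Solving for f₀:
f₀ = φ/h = (3.35 eV × 1.602×10⁻¹⁹ J/eV) / (6.626×10⁻³⁴ J·s)
f₀ = 8.1003e+14 Hz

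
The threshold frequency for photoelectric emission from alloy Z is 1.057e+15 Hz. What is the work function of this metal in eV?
4.37 eV

At the threshold frequency, photon energy equals work function:
φ = hf₀

Calculating:
φ = (6.626×10⁻³⁴ J·s)(1.057e+15 Hz)
φ = 4.37 eV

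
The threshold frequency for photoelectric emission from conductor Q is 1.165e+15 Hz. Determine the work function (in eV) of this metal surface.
4.82 eV

At the threshold frequency, photon energy equals work function:
φ = hf₀

Calculating:
φ = (6.626×10⁻³⁴ J·s)(1.165e+15 Hz)
φ = 4.82 eV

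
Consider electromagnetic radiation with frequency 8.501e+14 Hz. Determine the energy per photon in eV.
3.5157 eV

Using E = hf:

E = hf = (6.626×10⁻³⁴ J·s)(8.501e+14 Hz)
E = 3.5157 eV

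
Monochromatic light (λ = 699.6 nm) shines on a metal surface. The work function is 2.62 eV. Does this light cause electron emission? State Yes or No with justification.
No

For photoemission, the photon energy must exceed the work function.

Photon energy: E = hc/λ = 1.7722 eV
Work function: φ = 2.62 eV

Since E_photon (1.7722 eV) < φ (2.62 eV), photoemission will NOT occur.
The threshold wavelength is λ₀ = hc/φ = 473.2 nm.
Since 699.6 nm > 473.2 nm, the photons lack sufficient energy.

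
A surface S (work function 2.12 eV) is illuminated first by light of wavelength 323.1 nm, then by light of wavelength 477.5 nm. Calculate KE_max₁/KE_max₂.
3.6038

Using Einstein's equation: KE_max = hc/λ - φ

For λ₁ = 323.1 nm:
E₁ = hc/λ₁ = 3.8373 eV
KE₁ = E₁ - φ = 3.8373 - 2.12 = 1.7173 eV

For λ₂ = 477.5 nm:
E₂ = hc/λ₂ = 2.5965 eV
KE₂ = E₂ - φ = 2.5965 - 2.12 = 0.4765 eV

Ratio: KE₁/KE₂ = 1.7173/0.4765 = 3.6038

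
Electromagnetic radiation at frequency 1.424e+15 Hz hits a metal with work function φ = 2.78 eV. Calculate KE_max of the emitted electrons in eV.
3.1092 eV

Using Einstein's photoelectric equation: KE_max = hf - φ

First, calculate the photon energy:
E_photon = hf = (6.626×10⁻³⁴ J·s)(1.424e+15 Hz)
E_photon = 5.8892 eV

Then, the maximum kinetic energy:
KE_max = E_photon - φ = 5.8892 eV - 2.78 eV = 3.1092 eV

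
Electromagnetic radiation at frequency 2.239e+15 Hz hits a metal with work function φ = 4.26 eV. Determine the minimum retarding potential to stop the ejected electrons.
4.9998 V

The stopping potential V_s satisfies: eV_s = KE_max

First, find KE_max using Einstein's equation:
E_photon = hf = (6.626×10⁻³⁴ J·s)(2.239e+15 Hz) = 9.2598 eV
KE_max = E_photon - φ = 9.2598 - 4.26 = 4.9998 eV

Since eV_s = KE_max:
V_s = KE_max/e = 4.9998 V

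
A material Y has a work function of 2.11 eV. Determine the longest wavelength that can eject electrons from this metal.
587.60 nm

The threshold wavelength is when the photon energy equals the work function:
hc/λ₀ = φ

Solving for λ₀:
λ₀ = hc/φ = (6.626×10⁻³⁴ J·s)(3×10⁸ m/s) / (2.11 eV × 1.602×10⁻¹⁹ J/eV)
λ₀ = 587.60 nm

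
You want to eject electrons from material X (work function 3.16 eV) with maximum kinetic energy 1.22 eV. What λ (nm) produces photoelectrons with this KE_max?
283.07 nm

From Einstein's equation: KE_max = hc/λ - φ

Rearranging for λ:
hc/λ = KE_max + φ
λ = hc/(KE_max + φ)

Required photon energy:
E_photon = KE_max + φ = 1.22 + 3.16 = 4.38 eV

Required wavelength:
λ = hc/E_photon = (6.626×10⁻³⁴)(3×10⁸) / (4.38 × 1.602×10⁻¹⁹)
λ = 283.07 nm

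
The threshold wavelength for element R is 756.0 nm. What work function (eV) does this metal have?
1.64 eV

At the threshold wavelength, photon energy equals work function:
φ = hc/λ₀

Calculating:
φ = (6.626×10⁻³⁴ J·s)(3×10⁸ m/s) / (756.0×10⁻⁹ m)
φ = 1.64 eV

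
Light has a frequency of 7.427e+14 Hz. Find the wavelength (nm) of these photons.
403.65 nm

Using the wave equation: c = fλ

Solving for wavelength:
λ = c/f = (3×10⁸ m/s) / (7.427e+14 Hz)
λ = 403.65 nm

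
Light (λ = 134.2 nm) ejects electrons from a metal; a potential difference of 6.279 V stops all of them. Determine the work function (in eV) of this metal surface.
2.96 eV

The stopping potential gives the maximum kinetic energy: KE_max = eV_s = 6.279 eV

From Einstein's photoelectric equation: KE_max = hc/λ - φ
Rearranging: φ = hc/λ - KE_max

Calculate photon energy:
E_photon = hc/λ = (6.626×10⁻³⁴ J·s)(3×10⁸ m/s) / (134.2×10⁻⁹ m) = 9.2388 eV

Therefore:
φ = 9.2388 - 6.279 = 2.96 eV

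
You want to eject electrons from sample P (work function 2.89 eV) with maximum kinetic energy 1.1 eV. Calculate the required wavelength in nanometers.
310.74 nm

From Einstein's equation: KE_max = hc/λ - φ

Rearranging for λ:
hc/λ = KE_max + φ
λ = hc/(KE_max + φ)

Required photon energy:
E_photon = KE_max + φ = 1.1 + 2.89 = 3.99 eV

Required wavelength:
λ = hc/E_photon = (6.626×10⁻³⁴)(3×10⁸) / (3.99 × 1.602×10⁻¹⁹)
λ = 310.74 nm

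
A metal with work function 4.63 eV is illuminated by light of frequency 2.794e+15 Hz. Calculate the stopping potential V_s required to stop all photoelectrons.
6.9251 V

The stopping potential V_s satisfies: eV_s = KE_max

First, find KE_max using Einstein's equation:
E_photon = hf = (6.626×10⁻³⁴ J·s)(2.794e+15 Hz) = 11.5551 eV
KE_max = E_photon - φ = 11.5551 - 4.63 = 6.9251 eV

Since eV_s = KE_max:
V_s = KE_max/e = 6.9251 V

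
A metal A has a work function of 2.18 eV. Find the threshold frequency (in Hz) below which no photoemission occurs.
5.2712e+14 Hz

The threshold frequency is when the photon energy equals the work function:
hf₀ = φ

Solving for f₀:
f₀ = φ/h = (2.18 eV × 1.602×10⁻¹⁹ J/eV) / (6.626×10⁻³⁴ J·s)
f₀ = 5.2712e+14 Hz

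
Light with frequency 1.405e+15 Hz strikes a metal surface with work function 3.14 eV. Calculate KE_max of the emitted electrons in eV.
2.6706 eV

Using Einstein's photoelectric equation: KE_max = hf - φ

First, calculate the photon energy:
E_photon = hf = (6.626×10⁻³⁴ J·s)(1.405e+15 Hz)
E_photon = 5.8106 eV

Then, the maximum kinetic energy:
KE_max = E_photon - φ = 5.8106 eV - 3.14 eV = 2.6706 eV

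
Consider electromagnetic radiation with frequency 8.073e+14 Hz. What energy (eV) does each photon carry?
3.3387 eV

Using E = hf:

E = hf = (6.626×10⁻³⁴ J·s)(8.073e+14 Hz)
E = 3.3387 eV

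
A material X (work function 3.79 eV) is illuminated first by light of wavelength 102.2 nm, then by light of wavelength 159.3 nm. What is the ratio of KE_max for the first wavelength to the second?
2.0890

Using Einstein's equation: KE_max = hc/λ - φ

For λ₁ = 102.2 nm:
E₁ = hc/λ₁ = 12.1315 eV
KE₁ = E₁ - φ = 12.1315 - 3.79 = 8.3415 eV

For λ₂ = 159.3 nm:
E₂ = hc/λ₂ = 7.7831 eV
KE₂ = E₂ - φ = 7.7831 - 3.79 = 3.9931 eV

Ratio: KE₁/KE₂ = 8.3415/3.9931 = 2.0890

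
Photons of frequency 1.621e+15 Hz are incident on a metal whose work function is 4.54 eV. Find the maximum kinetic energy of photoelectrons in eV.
2.1639 eV

Using Einstein's photoelectric equation: KE_max = hf - φ

First, calculate the photon energy:
E_photon = hf = (6.626×10⁻³⁴ J·s)(1.621e+15 Hz)
E_photon = 6.7039 eV

Then, the maximum kinetic energy:
KE_max = E_photon - φ = 6.7039 eV - 4.54 eV = 2.1639 eV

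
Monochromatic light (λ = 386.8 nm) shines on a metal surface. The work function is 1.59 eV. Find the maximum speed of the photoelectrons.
7.5381e+05 m/s

First, find the maximum kinetic energy:
E_photon = hc/λ = 3.2054 eV
KE_max = E_photon - φ = 3.2054 - 1.59 = 1.6154 eV

Convert to Joules: KE_max = 1.6154 × 1.602×10⁻¹⁹ J = 2.5881e-19 J

Then use KE = ½mv² to find velocity:
v = √(2·KE/m) = √(2 × 2.5881e-19 J / 9.109e-31 kg)
v = 7.5381e+05 m/s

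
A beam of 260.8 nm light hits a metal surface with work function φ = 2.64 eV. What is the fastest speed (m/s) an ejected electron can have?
8.6234e+05 m/s

First, find the maximum kinetic energy:
E_photon = hc/λ = 4.7540 eV
KE_max = E_photon - φ = 4.7540 - 2.64 = 2.1140 eV

Convert to Joules: KE_max = 2.1140 × 1.602×10⁻¹⁹ J = 3.3870e-19 J

Then use KE = ½mv² to find velocity:
v = √(2·KE/m) = √(2 × 3.3870e-19 J / 9.109e-31 kg)
v = 8.6234e+05 m/s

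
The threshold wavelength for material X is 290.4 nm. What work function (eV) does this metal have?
4.27 eV

At the threshold wavelength, photon energy equals work function:
φ = hc/λ₀

Calculating:
φ = (6.626×10⁻³⁴ J·s)(3×10⁸ m/s) / (290.4×10⁻⁹ m)
φ = 4.27 eV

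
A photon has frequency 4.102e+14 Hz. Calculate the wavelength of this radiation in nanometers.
730.84 nm

Using the wave equation: c = fλ

Solving for wavelength:
λ = c/f = (3×10⁸ m/s) / (4.102e+14 Hz)
λ = 730.84 nm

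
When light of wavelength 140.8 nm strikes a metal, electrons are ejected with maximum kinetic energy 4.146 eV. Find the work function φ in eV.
4.66 eV

From Einstein's photoelectric equation: KE_max = hf - φ = hc/λ - φ

Rearranging for φ:
φ = hc/λ - KE_max

Calculate photon energy:
E_photon = hc/λ = 8.8057 eV

Therefore:
φ = 8.8057 - 4.146 = 4.66 eV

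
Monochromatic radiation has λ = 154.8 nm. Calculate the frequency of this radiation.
1.9366e+15 Hz

Using the wave equation: c = fλ

Solving for frequency:
f = c/λ = (3×10⁸ m/s) / (154.8×10⁻⁹ m)
f = 1.9366e+15 Hz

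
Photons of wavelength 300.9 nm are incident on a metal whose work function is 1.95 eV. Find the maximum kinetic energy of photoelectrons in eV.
2.1704 eV

Using Einstein's photoelectric equation: KE_max = hf - φ = hc/λ - φ

First, calculate the photon energy:
E_photon = hc/λ = (6.626×10⁻³⁴ J·s)(3×10⁸ m/s) / (300.9×10⁻⁹ m)
E_photon = 4.1204 eV

Then, the maximum kinetic energy:
KE_max = E_photon - φ = 4.1204 eV - 1.95 eV = 2.1704 eV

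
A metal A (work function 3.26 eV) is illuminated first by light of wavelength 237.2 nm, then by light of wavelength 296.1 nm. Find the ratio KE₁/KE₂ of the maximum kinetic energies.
2.1213

Using Einstein's equation: KE_max = hc/λ - φ

For λ₁ = 237.2 nm:
E₁ = hc/λ₁ = 5.2270 eV
KE₁ = E₁ - φ = 5.2270 - 3.26 = 1.9670 eV

For λ₂ = 296.1 nm:
E₂ = hc/λ₂ = 4.1872 eV
KE₂ = E₂ - φ = 4.1872 - 3.26 = 0.9272 eV

Ratio: KE₁/KE₂ = 1.9670/0.9272 = 2.1213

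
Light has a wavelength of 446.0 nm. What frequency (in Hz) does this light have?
6.7218e+14 Hz

Using the wave equation: c = fλ

Solving for frequency:
f = c/λ = (3×10⁸ m/s) / (446.0×10⁻⁹ m)
f = 6.7218e+14 Hz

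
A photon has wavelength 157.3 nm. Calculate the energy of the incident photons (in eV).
7.8820 eV

Using E = hf = hc/λ:

E = hc/λ = (6.626×10⁻³⁴ J·s)(3×10⁸ m/s) / (157.3×10⁻⁹ m)
E = 7.8820 eV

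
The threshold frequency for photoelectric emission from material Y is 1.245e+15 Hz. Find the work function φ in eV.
5.15 eV

At the threshold frequency, photon energy equals work function:
φ = hf₀

Calculating:
φ = (6.626×10⁻³⁴ J·s)(1.245e+15 Hz)
φ = 5.15 eV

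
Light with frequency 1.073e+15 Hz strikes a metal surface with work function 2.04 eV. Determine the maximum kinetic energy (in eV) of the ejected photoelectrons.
2.3976 eV

Using Einstein's photoelectric equation: KE_max = hf - φ

First, calculate the photon energy:
E_photon = hf = (6.626×10⁻³⁴ J·s)(1.073e+15 Hz)
E_photon = 4.4376 eV

Then, the maximum kinetic energy:
KE_max = E_photon - φ = 4.4376 eV - 2.04 eV = 2.3976 eV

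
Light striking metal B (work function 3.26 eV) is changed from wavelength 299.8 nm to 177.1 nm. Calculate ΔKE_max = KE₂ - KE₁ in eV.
2.8652 eV

Using Einstein's equation: KE_max = hc/λ - φ

For λ₁ = 299.8 nm:
KE₁ = hc/λ₁ - φ = 4.1356 - 3.26 = 0.8756 eV

For λ₂ = 177.1 nm:
KE₂ = hc/λ₂ - φ = 7.0008 - 3.26 = 3.7408 eV

Change in KE:
ΔKE = KE₂ - KE₁ = 3.7408 - 0.8756 = 2.8652 eV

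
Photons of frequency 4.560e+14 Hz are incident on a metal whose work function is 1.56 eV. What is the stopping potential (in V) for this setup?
0.3259 V

The stopping potential V_s satisfies: eV_s = KE_max

First, find KE_max using Einstein's equation:
E_photon = hf = (6.626×10⁻³⁴ J·s)(4.560e+14 Hz) = 1.8859 eV
KE_max = E_photon - φ = 1.8859 - 1.56 = 0.3259 eV

Since eV_s = KE_max:
V_s = KE_max/e = 0.3259 V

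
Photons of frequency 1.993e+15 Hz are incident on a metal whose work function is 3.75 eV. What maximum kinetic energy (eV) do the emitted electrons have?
4.4924 eV

Using Einstein's photoelectric equation: KE_max = hf - φ

First, calculate the photon energy:
E_photon = hf = (6.626×10⁻³⁴ J·s)(1.993e+15 Hz)
E_photon = 8.2424 eV

Then, the maximum kinetic energy:
KE_max = E_photon - φ = 8.2424 eV - 3.75 eV = 4.4924 eV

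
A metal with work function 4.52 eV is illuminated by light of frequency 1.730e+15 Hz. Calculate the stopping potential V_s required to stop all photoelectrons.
2.6347 V

The stopping potential V_s satisfies: eV_s = KE_max

First, find KE_max using Einstein's equation:
E_photon = hf = (6.626×10⁻³⁴ J·s)(1.730e+15 Hz) = 7.1547 eV
KE_max = E_photon - φ = 7.1547 - 4.52 = 2.6347 eV

Since eV_s = KE_max:
V_s = KE_max/e = 2.6347 V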